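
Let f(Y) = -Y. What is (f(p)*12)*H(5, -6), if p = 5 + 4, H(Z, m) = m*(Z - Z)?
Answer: 0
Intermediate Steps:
H(Z, m) = 0 (H(Z, m) = m*0 = 0)
p = 9
(f(p)*12)*H(5, -6) = (-1*9*12)*0 = -9*12*0 = -108*0 = 0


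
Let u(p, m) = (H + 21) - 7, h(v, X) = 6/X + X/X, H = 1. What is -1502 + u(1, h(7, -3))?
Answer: -1487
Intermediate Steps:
h(v, X) = 1 + 6/X (h(v, X) = 6/X + 1 = 1 + 6/X)
u(p, m) = 15 (u(p, m) = (1 + 21) - 7 = 22 - 7 = 15)
-1502 + u(1, h(7, -3)) = -1502 + 15 = -1487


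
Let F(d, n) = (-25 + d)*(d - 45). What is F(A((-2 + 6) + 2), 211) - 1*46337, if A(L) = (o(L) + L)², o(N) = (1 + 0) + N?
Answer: -28481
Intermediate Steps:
o(N) = 1 + N
A(L) = (1 + 2*L)² (A(L) = ((1 + L) + L)² = (1 + 2*L)²)
F(d, n) = (-45 + d)*(-25 + d) (F(d, n) = (-25 + d)*(-45 + d) = (-45 + d)*(-25 + d))
F(A((-2 + 6) + 2), 211) - 1*46337 = (1125 + ((1 + 2*((-2 + 6) + 2))²)² - 70*(1 + 2*((-2 + 6) + 2))²) - 1*46337 = (1125 + ((1 + 2*(4 + 2))²)² - 70*(1 + 2*(4 + 2))²) - 46337 = (1125 + ((1 + 2*6)²)² - 70*(1 + 2*6)²) - 46337 = (1125 + ((1 + 12)²)² - 70*(1 + 12)²) - 46337 = (1125 + (13²)² - 70*13²) - 46337 = (1125 + 169² - 70*169) - 46337 = (1125 + 28561 - 11830) - 46337 = 17856 - 46337 = -28481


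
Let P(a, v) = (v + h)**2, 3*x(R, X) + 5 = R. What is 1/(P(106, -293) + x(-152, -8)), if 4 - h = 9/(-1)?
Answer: 3/235043 ≈ 1.2764e-5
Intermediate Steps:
h = 13 (h = 4 - 9/(-1) = 4 - 9*(-1) = 4 - 1*(-9) = 4 + 9 = 13)
x(R, X) = -5/3 + R/3
P(a, v) = (13 + v)**2 (P(a, v) = (v + 13)**2 = (13 + v)**2)
1/(P(106, -293) + x(-152, -8)) = 1/((13 - 293)**2 + (-5/3 + (1/3)*(-152))) = 1/((-280)**2 + (-5/3 - 152/3)) = 1/(78400 - 157/3) = 1/(235043/3) = 3/235043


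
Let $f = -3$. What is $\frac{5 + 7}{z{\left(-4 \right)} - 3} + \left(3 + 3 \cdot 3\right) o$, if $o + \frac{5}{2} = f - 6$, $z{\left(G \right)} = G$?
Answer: $- \frac{978}{7} \approx -139.71$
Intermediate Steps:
$o = - \frac{23}{2}$ ($o = - \frac{5}{2} - 9 = - \frac{23}{2} \approx -11.5$)
$\frac{5 + 7}{z{\left(-4 \right)} - 3} + \left(3 + 3 \cdot 3\right) o = \frac{5 + 7}{-4 - 3} + \left(3 + 3 \cdot 3\right) \left(- \frac{23}{2}\right) = \frac{12}{-7} + \left(3 + 9\right) \left(- \frac{23}{2}\right) = 12 \left(- \frac{1}{7}\right) + 12 \left(- \frac{23}{2}\right) = - \frac{12}{7} - 138 = - \frac{978}{7}$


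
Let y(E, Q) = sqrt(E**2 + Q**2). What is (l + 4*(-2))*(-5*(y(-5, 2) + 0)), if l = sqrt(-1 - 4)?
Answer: 5*sqrt(29)*(8 - I*sqrt(5)) ≈ 215.41 - 60.208*I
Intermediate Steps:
l = I*sqrt(5) (l = sqrt(-5) = I*sqrt(5) ≈ 2.2361*I)
(l + 4*(-2))*(-5*(y(-5, 2) + 0)) = (I*sqrt(5) + 4*(-2))*(-5*(sqrt((-5)**2 + 2**2) + 0)) = (I*sqrt(5) - 8)*(-5*(sqrt(25 + 4) + 0)) = (-8 + I*sqrt(5))*(-5*(sqrt(29) + 0)) = (-8 + I*sqrt(5))*(-5*sqrt(29)) = -5*sqrt(29)*(-8 + I*sqrt(5))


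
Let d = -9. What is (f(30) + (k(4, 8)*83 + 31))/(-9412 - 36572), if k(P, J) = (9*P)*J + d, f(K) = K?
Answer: -11609/22992 ≈ -0.50491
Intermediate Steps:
k(P, J) = -9 + 9*J*P (k(P, J) = (9*P)*J - 9 = 9*J*P - 9 = -9 + 9*J*P)
(f(30) + (k(4, 8)*83 + 31))/(-9412 - 36572) = (30 + ((-9 + 9*8*4)*83 + 31))/(-9412 - 36572) = (30 + ((-9 + 288)*83 + 31))/(-45984) = (30 + (279*83 + 31))*(-1/45984) = (30 + (23157 + 31))*(-1/45984) = (30 + 23188)*(-1/45984) = 23218*(-1/45984) = -11609/22992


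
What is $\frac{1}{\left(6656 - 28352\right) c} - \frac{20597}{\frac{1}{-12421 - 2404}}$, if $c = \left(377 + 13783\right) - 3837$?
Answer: $\frac{68388687755899199}{223967808} \approx 3.0535 \cdot 10^{8}$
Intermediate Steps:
$c = 10323$ ($c = 14160 + \left(-5694 + 1857\right) = 14160 - 3837 = 10323$)
$\frac{1}{\left(6656 - 28352\right) c} - \frac{20597}{\frac{1}{-12421 - 2404}} = \frac{1}{\left(6656 - 28352\right) 10323} - \frac{20597}{\frac{1}{-12421 - 2404}} = \frac{1}{-21696} \cdot \frac{1}{10323} - \frac{20597}{\frac{1}{-14825}} = \left(- \frac{1}{21696}\right) \frac{1}{10323} - \frac{20597}{- \frac{1}{14825}} = - \frac{1}{223967808} - -305350525 = - \frac{1}{223967808} + 305350525 = \frac{68388687755899199}{223967808}$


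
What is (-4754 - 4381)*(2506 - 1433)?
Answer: -9801855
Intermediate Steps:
(-4754 - 4381)*(2506 - 1433) = -9135*1073 = -9801855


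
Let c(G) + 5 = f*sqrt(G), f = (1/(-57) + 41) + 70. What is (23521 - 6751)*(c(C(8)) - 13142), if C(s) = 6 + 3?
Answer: -4082941590/19 ≈ -2.1489e+8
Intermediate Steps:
C(s) = 9
f = 6326/57 (f = (-1/57 + 41) + 70 = 2336/57 + 70 = 6326/57 ≈ 110.98)
c(G) = -5 + 6326*sqrt(G)/57
(23521 - 6751)*(c(C(8)) - 13142) = (23521 - 6751)*((-5 + 6326*sqrt(9)/57) - 13142) = 16770*((-5 + (6326/57)*3) - 13142) = 16770*((-5 + 6326/19) - 13142) = 16770*(6231/19 - 13142) = 16770*(-243467/19) = -4082941590/19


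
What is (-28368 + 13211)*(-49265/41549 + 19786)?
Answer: -12459648897093/41549 ≈ -2.9988e+8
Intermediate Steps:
(-28368 + 13211)*(-49265/41549 + 19786) = -15157*(-49265*1/41549 + 19786) = -15157*(-49265/41549 + 19786) = -15157*822039249/41549 = -12459648897093/41549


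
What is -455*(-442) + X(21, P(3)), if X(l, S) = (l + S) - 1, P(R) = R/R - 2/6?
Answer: 603392/3 ≈ 2.0113e+5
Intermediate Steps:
P(R) = ⅔ (P(R) = 1 - 2*⅙ = 1 - ⅓ = ⅔)
X(l, S) = -1 + S + l (X(l, S) = (S + l) - 1 = -1 + S + l)
-455*(-442) + X(21, P(3)) = -455*(-442) + (-1 + ⅔ + 21) = 201110 + 62/3 = 603392/3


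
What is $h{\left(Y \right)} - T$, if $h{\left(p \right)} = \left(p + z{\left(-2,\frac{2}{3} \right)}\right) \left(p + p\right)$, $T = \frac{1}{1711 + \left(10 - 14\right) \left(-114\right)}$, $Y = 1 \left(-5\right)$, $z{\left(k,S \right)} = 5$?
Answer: $- \frac{1}{2167} \approx -0.00046147$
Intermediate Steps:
$Y = -5$
$T = \frac{1}{2167}$ ($T = \frac{1}{1711 - -456} = \frac{1}{1711 + 456} = \frac{1}{2167} \approx 0.00046147$)
$h{\left(p \right)} = 2 p \left(5 + p\right)$ ($h{\left(p \right)} = \left(p + 5\right) \left(p + p\right) = \left(5 + p\right) 2 p = 2 p \left(5 + p\right)$)
$h{\left(Y \right)} - T = 2 \left(-5\right) \left(5 - 5\right) - \frac{1}{2167} = 2 \left(-5\right) 0 - \frac{1}{2167} = 0 - \frac{1}{2167} = - \frac{1}{2167}$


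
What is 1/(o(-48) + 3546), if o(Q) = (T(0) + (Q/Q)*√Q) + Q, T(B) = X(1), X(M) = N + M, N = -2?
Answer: 3497/12229057 - 4*I*√3/12229057 ≈ 0.00028596 - 5.6654e-7*I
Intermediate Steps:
X(M) = -2 + M
T(B) = -1 (T(B) = -2 + 1 = -1)
o(Q) = -1 + Q + √Q (o(Q) = (-1 + (Q/Q)*√Q) + Q = (-1 + 1*√Q) + Q = (-1 + √Q) + Q = -1 + Q + √Q)
1/(o(-48) + 3546) = 1/((-1 - 48 + √(-48)) + 3546) = 1/((-1 - 48 + 4*I*√3) + 3546) = 1/((-49 + 4*I*√3) + 3546) = 1/(3497 + 4*I*√3)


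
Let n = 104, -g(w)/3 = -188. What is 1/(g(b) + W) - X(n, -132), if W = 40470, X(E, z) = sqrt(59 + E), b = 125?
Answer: 1/41034 - sqrt(163) ≈ -12.767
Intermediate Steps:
g(w) = 564 (g(w) = -3*(-188) = 564)
1/(g(b) + W) - X(n, -132) = 1/(564 + 40470) - sqrt(59 + 104) = 1/41034 - sqrt(163)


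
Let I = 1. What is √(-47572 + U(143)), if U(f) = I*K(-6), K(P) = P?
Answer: I*√47578 ≈ 218.12*I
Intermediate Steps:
U(f) = -6 (U(f) = 1*(-6) = -6)
√(-47572 + U(143)) = √(-47572 - 6) = √(-47578) = I*√47578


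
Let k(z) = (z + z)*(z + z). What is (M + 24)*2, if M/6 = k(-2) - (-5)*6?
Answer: 600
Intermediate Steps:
k(z) = 4*z**2 (k(z) = (2*z)*(2*z) = 4*z**2)
M = 276 (M = 6*(4*(-2)**2 - (-5)*6) = 6*(4*4 - 1*(-30)) = 6*(16 + 30) = 6*46 = 276)
(M + 24)*2 = (276 + 24)*2 = 300*2 = 600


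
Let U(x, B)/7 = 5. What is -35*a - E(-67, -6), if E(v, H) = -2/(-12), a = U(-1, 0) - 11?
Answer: -5041/6 ≈ -840.17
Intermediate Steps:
U(x, B) = 35 (U(x, B) = 7*5 = 35)
a = 24 (a = 35 - 11 = 24)
E(v, H) = ⅙ (E(v, H) = -1/12*(-2) = ⅙)
-35*a - E(-67, -6) = -35*24 - 1*⅙ = -840 - ⅙ = -5041/6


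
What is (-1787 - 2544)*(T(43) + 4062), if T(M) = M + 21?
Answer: -17869706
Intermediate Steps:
T(M) = 21 + M
(-1787 - 2544)*(T(43) + 4062) = (-1787 - 2544)*((21 + 43) + 4062) = -4331*(64 + 4062) = -4331*4126 = -17869706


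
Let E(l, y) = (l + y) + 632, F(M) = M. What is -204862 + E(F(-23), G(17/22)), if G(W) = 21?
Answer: -204232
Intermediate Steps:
E(l, y) = 632 + l + y
-204862 + E(F(-23), G(17/22)) = -204862 + (632 - 23 + 21) = -204862 + 630 = -204232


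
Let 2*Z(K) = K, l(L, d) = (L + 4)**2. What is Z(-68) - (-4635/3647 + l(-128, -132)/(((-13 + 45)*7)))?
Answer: -739407/7294 ≈ -101.37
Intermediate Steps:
l(L, d) = (4 + L)**2
Z(K) = K/2
Z(-68) - (-4635/3647 + l(-128, -132)/(((-13 + 45)*7))) = (1/2)*(-68) - (-4635/3647 + (4 - 128)**2/(((-13 + 45)*7))) = -34 - (-4635*1/3647 + (-124)**2/((32*7))) = -34 - (-4635/3647 + 15376/224) = -34 - (-4635/3647 + 15376*(1/224)) = -34 - (-4635/3647 + 961/14) = -34 - 1*491411/7294 = -34 - 491411/7294 = -739407/7294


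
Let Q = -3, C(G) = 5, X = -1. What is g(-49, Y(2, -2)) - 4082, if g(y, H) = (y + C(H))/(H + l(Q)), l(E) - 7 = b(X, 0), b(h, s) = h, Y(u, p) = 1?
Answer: -28618/7 ≈ -4088.3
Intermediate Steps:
l(E) = 6 (l(E) = 7 - 1 = 6)
g(y, H) = (5 + y)/(6 + H) (g(y, H) = (y + 5)/(H + 6) = (5 + y)/(6 + H))
g(-49, Y(2, -2)) - 4082 = (5 - 49)/(6 + 1) - 4082 = -44/7 - 4082 = -28618/7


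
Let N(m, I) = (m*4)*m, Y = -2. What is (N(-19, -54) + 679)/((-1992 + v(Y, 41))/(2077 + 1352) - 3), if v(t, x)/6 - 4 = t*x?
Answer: -2426589/4249 ≈ -571.10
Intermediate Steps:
v(t, x) = 24 + 6*t*x (v(t, x) = 24 + 6*(t*x) = 24 + 6*t*x)
N(m, I) = 4*m² (N(m, I) = (4*m)*m = 4*m²)
(N(-19, -54) + 679)/((-1992 + v(Y, 41))/(2077 + 1352) - 3) = (4*(-19)² + 679)/((-1992 + (24 + 6*(-2)*41))/(2077 + 1352) - 3) = (4*361 + 679)/((-1992 + (24 - 492))/3429 - 3) = (1444 + 679)/((-1992 - 468)*(1/3429) - 3) = 2123/(-2460*1/3429 - 3) = 2123/(-820/1143 - 3) = 2123/(-4249/1143) = 2123*(-1143/4249) = -2426589/4249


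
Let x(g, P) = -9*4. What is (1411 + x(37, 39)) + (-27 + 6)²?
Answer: 1816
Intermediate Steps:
x(g, P) = -36
(1411 + x(37, 39)) + (-27 + 6)² = (1411 - 36) + (-27 + 6)² = 1375 + (-21)² = 1375 + 441 = 1816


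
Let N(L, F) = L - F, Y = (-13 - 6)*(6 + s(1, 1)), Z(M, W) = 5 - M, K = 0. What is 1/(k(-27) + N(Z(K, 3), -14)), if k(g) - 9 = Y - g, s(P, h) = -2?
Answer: -1/21 ≈ -0.047619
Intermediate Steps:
Y = -76 (Y = (-13 - 6)*(6 - 2) = -19*4 = -76)
k(g) = -67 - g (k(g) = 9 + (-76 - g) = -67 - g)
1/(k(-27) + N(Z(K, 3), -14)) = 1/((-67 - 1*(-27)) + ((5 - 1*0) - 1*(-14))) = 1/((-67 + 27) + ((5 + 0) + 14)) = 1/(-40 + (5 + 14)) = 1/(-40 + 19) = 1/(-21) = -1/21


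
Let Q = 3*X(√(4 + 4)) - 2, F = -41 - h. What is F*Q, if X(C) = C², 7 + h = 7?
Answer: -902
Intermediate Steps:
h = 0 (h = -7 + 7 = 0)
F = -41 (F = -41 - 1*0 = -41 + 0 = -41)
Q = 22 (Q = 3*(√(4 + 4))² - 2 = 3*(√8)² - 2 = 3*(2*√2)² - 2 = 3*8 - 2 = 24 - 2 = 22)
F*Q = -41*22 = -902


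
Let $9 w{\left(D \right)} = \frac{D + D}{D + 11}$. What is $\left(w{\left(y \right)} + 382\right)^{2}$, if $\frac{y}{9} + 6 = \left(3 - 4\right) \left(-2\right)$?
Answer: $\frac{91355364}{625} \approx 1.4617 \cdot 10^{5}$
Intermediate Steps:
$y = -36$ ($y = -54 + 9 \left(3 - 4\right) \left(-2\right) = -54 + 9 \left(\left(-1\right) \left(-2\right)\right) = -54 + 9 \cdot 2 = -54 + 18 = -36$)
$w{\left(D \right)} = \frac{2 D}{9 \left(11 + D\right)}$ ($w{\left(D \right)} = \frac{\left(D + D\right) \frac{1}{D + 11}}{9} = \frac{2 D \frac{1}{11 + D}}{9} = \frac{2 D}{9 \left(11 + D\right)}$)
$\left(w{\left(y \right)} + 382\right)^{2} = \left(\frac{2}{9} \left(-36\right) \frac{1}{11 - 36} + 382\right)^{2} = \left(\frac{2}{9} \left(-36\right) \frac{1}{-25} + 382\right)^{2} = \left(\frac{2}{9} \left(-36\right) \left(- \frac{1}{25}\right) + 382\right)^{2} = \left(\frac{8}{25} + 382\right)^{2} = \left(\frac{9558}{25}\right)^{2} = \frac{91355364}{625}$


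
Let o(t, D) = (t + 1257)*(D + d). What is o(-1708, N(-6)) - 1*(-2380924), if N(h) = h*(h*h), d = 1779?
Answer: 1676011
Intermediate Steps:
N(h) = h³ (N(h) = h*h² = h³)
o(t, D) = (1257 + t)*(1779 + D) (o(t, D) = (t + 1257)*(D + 1779) = (1257 + t)*(1779 + D))
o(-1708, N(-6)) - 1*(-2380924) = (2236203 + 1257*(-6)³ + 1779*(-1708) + (-6)³*(-1708)) - 1*(-2380924) = (2236203 + 1257*(-216) - 3038532 - 216*(-1708)) + 2380924 = (2236203 - 271512 - 3038532 + 368928) + 2380924 = -704913 + 2380924 = 1676011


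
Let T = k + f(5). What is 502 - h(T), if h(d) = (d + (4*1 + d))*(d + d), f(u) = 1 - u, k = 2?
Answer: 502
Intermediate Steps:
T = -2 (T = 2 + (1 - 1*5) = 2 + (1 - 5) = 2 - 4 = -2)
h(d) = 2*d*(4 + 2*d) (h(d) = (d + (4 + d))*(2*d) = (4 + 2*d)*(2*d) = 2*d*(4 + 2*d))
502 - h(T) = 502 - 4*(-2)*(2 - 2) = 502 - 4*(-2)*0 = 502 - 1*0 = 502 + 0 = 502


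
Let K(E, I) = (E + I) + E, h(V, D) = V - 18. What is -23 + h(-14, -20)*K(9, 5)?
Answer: -759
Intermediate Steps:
h(V, D) = -18 + V
K(E, I) = I + 2*E
-23 + h(-14, -20)*K(9, 5) = -23 + (-18 - 14)*(5 + 2*9) = -23 - 32*(5 + 18) = -23 - 32*23 = -23 - 736 = -759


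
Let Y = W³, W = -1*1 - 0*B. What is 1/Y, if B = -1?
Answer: -1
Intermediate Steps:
W = -1 (W = -1*1 - 0*(-1) = -1 - 4*0 = -1 + 0 = -1)
Y = -1 (Y = (-1)³ = -1)
1/Y = 1/(-1) = -1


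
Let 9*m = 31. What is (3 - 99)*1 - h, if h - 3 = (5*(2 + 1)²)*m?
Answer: -254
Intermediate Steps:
m = 31/9 (m = (⅑)*31 = 31/9 ≈ 3.4444)
h = 158 (h = 3 + (5*(2 + 1)²)*(31/9) = 3 + (5*3²)*(31/9) = 3 + (5*9)*(31/9) = 3 + 45*(31/9) = 3 + 155 = 158)
(3 - 99)*1 - h = (3 - 99)*1 - 1*158 = -96*1 - 158 = -96 - 158 = -254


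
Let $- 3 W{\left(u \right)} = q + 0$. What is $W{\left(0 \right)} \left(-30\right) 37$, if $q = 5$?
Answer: $1850$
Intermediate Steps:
$W{\left(u \right)} = - \frac{5}{3}$ ($W{\left(u \right)} = - \frac{5 + 0}{3} = \left(- \frac{1}{3}\right) 5 = - \frac{5}{3}$)
$W{\left(0 \right)} \left(-30\right) 37 = \left(- \frac{5}{3}\right) \left(-30\right) 37 = 50 \cdot 37 = 1850$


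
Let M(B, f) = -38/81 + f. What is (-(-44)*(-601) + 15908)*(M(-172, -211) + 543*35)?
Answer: -5346233312/27 ≈ -1.9801e+8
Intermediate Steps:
M(B, f) = -38/81 + f (M(B, f) = -38*1/81 + f = -38/81 + f)
(-(-44)*(-601) + 15908)*(M(-172, -211) + 543*35) = (-(-44)*(-601) + 15908)*((-38/81 - 211) + 543*35) = (-1*26444 + 15908)*(-17129/81 + 19005) = (-26444 + 15908)*(1522276/81) = -10536*1522276/81 = -5346233312/27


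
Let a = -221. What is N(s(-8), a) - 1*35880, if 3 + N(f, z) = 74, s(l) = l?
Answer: -35809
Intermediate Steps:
N(f, z) = 71 (N(f, z) = -3 + 74 = 71)
N(s(-8), a) - 1*35880 = 71 - 1*35880 = 71 - 35880 = -35809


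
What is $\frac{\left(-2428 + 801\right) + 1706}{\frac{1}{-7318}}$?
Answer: $-578122$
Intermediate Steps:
$\frac{\left(-2428 + 801\right) + 1706}{\frac{1}{-7318}} = \frac{-1627 + 1706}{- \frac{1}{7318}} = 79 \left(-7318\right) = -578122$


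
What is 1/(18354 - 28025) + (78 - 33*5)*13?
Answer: -10937902/9671 ≈ -1131.0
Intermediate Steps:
1/(18354 - 28025) + (78 - 33*5)*13 = 1/(-9671) + (78 - 165)*13 = -1/9671 - 87*13 = -1/9671 - 1131 = -10937902/9671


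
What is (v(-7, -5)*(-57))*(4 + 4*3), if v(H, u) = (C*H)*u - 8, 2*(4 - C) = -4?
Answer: -184224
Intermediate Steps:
C = 6 (C = 4 - ½*(-4) = 4 + 2 = 6)
v(H, u) = -8 + 6*H*u (v(H, u) = (6*H)*u - 8 = 6*H*u - 8 = -8 + 6*H*u)
(v(-7, -5)*(-57))*(4 + 4*3) = ((-8 + 6*(-7)*(-5))*(-57))*(4 + 4*3) = ((-8 + 210)*(-57))*(4 + 12) = (202*(-57))*16 = -11514*16 = -184224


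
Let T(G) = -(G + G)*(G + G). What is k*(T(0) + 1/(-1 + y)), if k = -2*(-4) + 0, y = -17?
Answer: -4/9 ≈ -0.44444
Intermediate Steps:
T(G) = -4*G² (T(G) = -2*G*2*G = -4*G²)
k = 8 (k = 8 + 0 = 8)
k*(T(0) + 1/(-1 + y)) = 8*(-4*0² + 1/(-1 - 17)) = 8*(-4*0 + 1/(-18)) = 8*(0 - 1/18) = 8*(-1/18) = -4/9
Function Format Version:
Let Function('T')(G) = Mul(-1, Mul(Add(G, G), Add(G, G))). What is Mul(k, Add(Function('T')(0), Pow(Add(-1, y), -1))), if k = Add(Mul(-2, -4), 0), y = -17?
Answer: Rational(-4, 9) ≈ -0.44444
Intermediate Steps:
Function('T')(G) = Mul(-4, Pow(G, 2)) (Function('T')(G) = Mul(-1, Mul(Mul(2, G), Mul(2, G))) = Mul(-1, Mul(4, Pow(G, 2))) = Mul(-4, Pow(G, 2)))
k = 8 (k = Add(8, 0) = 8)
Mul(k, Add(Function('T')(0), Pow(Add(-1, y), -1))) = Mul(8, Add(Mul(-4, Pow(0, 2)), Pow(Add(-1, -17), -1))) = Mul(8, Add(Mul(-4, 0), Pow(-18, -1))) = Mul(8, Add(0, Rational(-1, 18))) = Mul(8, Rational(-1, 18)) = Rational(-4, 9)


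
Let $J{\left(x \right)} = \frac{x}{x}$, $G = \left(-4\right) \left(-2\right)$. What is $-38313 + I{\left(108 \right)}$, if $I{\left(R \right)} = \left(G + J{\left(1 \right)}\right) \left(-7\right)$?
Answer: $-38376$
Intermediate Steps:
$G = 8$
$J{\left(x \right)} = 1$
$I{\left(R \right)} = -63$ ($I{\left(R \right)} = \left(8 + 1\right) \left(-7\right) = 9 \left(-7\right) = -63$)
$-38313 + I{\left(108 \right)} = -38313 - 63 = -38376$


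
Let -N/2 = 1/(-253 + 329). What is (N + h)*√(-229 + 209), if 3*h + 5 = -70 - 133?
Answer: -7907*I*√5/57 ≈ -310.19*I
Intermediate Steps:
h = -208/3 (h = -5/3 + (-70 - 133)/3 = -5/3 + (⅓)*(-203) = -5/3 - 203/3 = -208/3 ≈ -69.333)
N = -1/38 (N = -2/(-253 + 329) = -2/76 = -2*1/76 = -1/38 ≈ -0.026316)
(N + h)*√(-229 + 209) = (-1/38 - 208/3)*√(-229 + 209) = -7907*I*√5/57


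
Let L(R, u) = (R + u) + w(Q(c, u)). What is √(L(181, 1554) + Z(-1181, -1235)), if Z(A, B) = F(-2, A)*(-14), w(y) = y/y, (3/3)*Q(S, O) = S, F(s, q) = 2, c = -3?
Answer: 2*√427 ≈ 41.328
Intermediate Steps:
Q(S, O) = S
w(y) = 1
Z(A, B) = -28 (Z(A, B) = 2*(-14) = -28)
L(R, u) = 1 + R + u (L(R, u) = (R + u) + 1 = 1 + R + u)
√(L(181, 1554) + Z(-1181, -1235)) = √((1 + 181 + 1554) - 28) = √(1736 - 28) = √1708 = 2*√427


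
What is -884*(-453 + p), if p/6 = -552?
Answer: 3328260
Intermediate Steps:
p = -3312 (p = 6*(-552) = -3312)
-884*(-453 + p) = -884*(-453 - 3312) = -884*(-3765) = 3328260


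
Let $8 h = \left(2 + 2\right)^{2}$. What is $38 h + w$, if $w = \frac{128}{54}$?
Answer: $\frac{2116}{27} \approx 78.37$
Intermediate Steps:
$w = \frac{64}{27}$ ($w = 128 \cdot \frac{1}{54} = \frac{64}{27} \approx 2.3704$)
$h = 2$ ($h = \frac{\left(2 + 2\right)^{2}}{8} = \frac{4^{2}}{8} = \frac{1}{8} \cdot 16 = 2$)
$38 h + w = 38 \cdot 2 + \frac{64}{27} = 76 + \frac{64}{27} = \frac{2116}{27}$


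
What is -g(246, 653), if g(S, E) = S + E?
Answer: -899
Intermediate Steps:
g(S, E) = E + S
-g(246, 653) = -(653 + 246) = -1*899 = -899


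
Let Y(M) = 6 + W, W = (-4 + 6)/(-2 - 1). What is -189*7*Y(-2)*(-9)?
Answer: 63504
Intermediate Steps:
W = -⅔ (W = 2/(-3) = 2*(-⅓) = -⅔ ≈ -0.66667)
Y(M) = 16/3 (Y(M) = 6 - ⅔ = 16/3)
-189*7*Y(-2)*(-9) = -189*7*(16/3)*(-9) = -7056*(-9) = -189*(-336) = 63504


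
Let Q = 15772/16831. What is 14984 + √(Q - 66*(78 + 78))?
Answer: 14984 + 2*I*√729102947381/16831 ≈ 14984.0 + 101.46*I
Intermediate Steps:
Q = 15772/16831 (Q = 15772*(1/16831) = 15772/16831 ≈ 0.93708)
14984 + √(Q - 66*(78 + 78)) = 14984 + √(15772/16831 - 66*(78 + 78)) = 14984 + √(15772/16831 - 66*156) = 14984 + √(15772/16831 - 10296) = 14984 + √(-173276204/16831) = 14984 + 2*I*√729102947381/16831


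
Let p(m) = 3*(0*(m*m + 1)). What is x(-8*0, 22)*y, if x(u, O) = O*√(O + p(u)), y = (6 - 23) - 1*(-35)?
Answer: 396*√22 ≈ 1857.4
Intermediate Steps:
p(m) = 0 (p(m) = 3*(0*(m² + 1)) = 3*(0*(1 + m²)) = 3*0 = 0)
y = 18 (y = -17 + 35 = 18)
x(u, O) = O^(3/2) (x(u, O) = O*√(O + 0) = O*√O = O^(3/2))
x(-8*0, 22)*y = 22^(3/2)*18 = (22*√22)*18 = 396*√22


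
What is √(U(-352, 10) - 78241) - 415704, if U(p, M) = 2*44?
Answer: -415704 + I*√78153 ≈ -4.157e+5 + 279.56*I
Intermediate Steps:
U(p, M) = 88
√(U(-352, 10) - 78241) - 415704 = √(88 - 78241) - 415704 = √(-78153) - 415704 = I*√78153 - 415704 = -415704 + I*√78153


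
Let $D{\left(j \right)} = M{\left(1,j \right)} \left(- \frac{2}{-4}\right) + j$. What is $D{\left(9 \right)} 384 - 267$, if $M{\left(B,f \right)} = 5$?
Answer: $4149$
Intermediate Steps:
$D{\left(j \right)} = \frac{5}{2} + j$ ($D{\left(j \right)} = 5 \left(- \frac{2}{-4}\right) + j = 5 \left(\left(-2\right) \left(- \frac{1}{4}\right)\right) + j = 5 \cdot \frac{1}{2} + j = \frac{5}{2} + j$)
$D{\left(9 \right)} 384 - 267 = \left(\frac{5}{2} + 9\right) 384 - 267 = \frac{23}{2} \cdot 384 - 267 = 4416 - 267 = 4149$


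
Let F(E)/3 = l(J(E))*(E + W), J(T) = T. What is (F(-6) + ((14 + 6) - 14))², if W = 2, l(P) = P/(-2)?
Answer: 900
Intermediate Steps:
l(P) = -P/2 (l(P) = P*(-½) = -P/2)
F(E) = -3*E*(2 + E)/2 (F(E) = 3*((-E/2)*(E + 2)) = 3*((-E/2)*(2 + E)) = 3*(-E*(2 + E)/2) = -3*E*(2 + E)/2)
(F(-6) + ((14 + 6) - 14))² = (-3/2*(-6)*(2 - 6) + ((14 + 6) - 14))² = (-3/2*(-6)*(-4) + (20 - 14))² = (-36 + 6)² = (-30)² = 900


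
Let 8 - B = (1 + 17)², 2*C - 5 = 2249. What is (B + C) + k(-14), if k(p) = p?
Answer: 797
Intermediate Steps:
C = 1127 (C = 5/2 + (½)*2249 = 5/2 + 2249/2 = 1127)
B = -316 (B = 8 - (1 + 17)² = 8 - 1*18² = 8 - 1*324 = 8 - 324 = -316)
(B + C) + k(-14) = (-316 + 1127) - 14 = 811 - 14 = 797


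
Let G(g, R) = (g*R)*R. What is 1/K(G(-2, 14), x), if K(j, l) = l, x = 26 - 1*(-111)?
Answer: 1/137 ≈ 0.0072993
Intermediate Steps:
x = 137 (x = 26 + 111 = 137)
G(g, R) = g*R² (G(g, R) = (R*g)*R = g*R²)
1/K(G(-2, 14), x) = 1/137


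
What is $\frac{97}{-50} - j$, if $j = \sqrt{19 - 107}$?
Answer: $- \frac{97}{50} - 2 i \sqrt{22} \approx -1.94 - 9.3808 i$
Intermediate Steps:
$j = 2 i \sqrt{22}$ ($j = \sqrt{-88} = 2 i \sqrt{22} \approx 9.3808 i$)
$\frac{97}{-50} - j = \frac{97}{-50} - 2 i \sqrt{22} = 97 \left(- \frac{1}{50}\right) - 2 i \sqrt{22} = - \frac{97}{50} - 2 i \sqrt{22}$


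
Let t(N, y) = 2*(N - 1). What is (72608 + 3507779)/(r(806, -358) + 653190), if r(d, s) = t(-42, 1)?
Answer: 3580387/653104 ≈ 5.4821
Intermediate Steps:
t(N, y) = -2 + 2*N (t(N, y) = 2*(-1 + N) = -2 + 2*N)
r(d, s) = -86 (r(d, s) = -2 + 2*(-42) = -2 - 84 = -86)
(72608 + 3507779)/(r(806, -358) + 653190) = (72608 + 3507779)/(-86 + 653190) = 3580387/653104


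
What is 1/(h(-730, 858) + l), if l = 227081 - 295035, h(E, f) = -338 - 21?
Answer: -1/68313 ≈ -1.4638e-5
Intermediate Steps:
h(E, f) = -359
l = -67954
1/(h(-730, 858) + l) = 1/(-359 - 67954) = 1/(-68313) = -1/68313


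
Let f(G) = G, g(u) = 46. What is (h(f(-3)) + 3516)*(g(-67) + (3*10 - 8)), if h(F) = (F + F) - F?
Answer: 238884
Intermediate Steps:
h(F) = F (h(F) = 2*F - F = F)
(h(f(-3)) + 3516)*(g(-67) + (3*10 - 8)) = (-3 + 3516)*(46 + (3*10 - 8)) = 3513*(46 + (30 - 8)) = 3513*(46 + 22) = 3513*68 = 238884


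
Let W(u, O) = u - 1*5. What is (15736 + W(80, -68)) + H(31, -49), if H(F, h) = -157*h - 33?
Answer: 23471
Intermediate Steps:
W(u, O) = -5 + u (W(u, O) = u - 5 = -5 + u)
H(F, h) = -33 - 157*h
(15736 + W(80, -68)) + H(31, -49) = (15736 + (-5 + 80)) + (-33 - 157*(-49)) = (15736 + 75) + (-33 + 7693) = 15811 + 7660 = 23471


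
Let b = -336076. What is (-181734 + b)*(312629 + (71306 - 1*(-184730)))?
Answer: -294460423650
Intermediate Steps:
(-181734 + b)*(312629 + (71306 - 1*(-184730))) = (-181734 - 336076)*(312629 + (71306 - 1*(-184730))) = -517810*(312629 + (71306 + 184730)) = -517810*(312629 + 256036) = -517810*568665 = -294460423650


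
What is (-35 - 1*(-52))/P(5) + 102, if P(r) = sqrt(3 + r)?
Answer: 102 + 17*sqrt(2)/4 ≈ 108.01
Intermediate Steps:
(-35 - 1*(-52))/P(5) + 102 = (-35 - 1*(-52))/(sqrt(3 + 5)) + 102 = (-35 + 52)/(sqrt(8)) + 102 = 17/(2*sqrt(2)) + 102 = (sqrt(2)/4)*17 + 102 = 17*sqrt(2)/4 + 102 = 102 + 17*sqrt(2)/4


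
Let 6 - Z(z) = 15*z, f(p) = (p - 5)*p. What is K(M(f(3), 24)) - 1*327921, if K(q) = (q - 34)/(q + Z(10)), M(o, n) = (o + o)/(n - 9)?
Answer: -118707315/362 ≈ -3.2792e+5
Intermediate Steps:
f(p) = p*(-5 + p) (f(p) = (-5 + p)*p = p*(-5 + p))
M(o, n) = 2*o/(-9 + n) (M(o, n) = (2*o)/(-9 + n) = 2*o/(-9 + n))
Z(z) = 6 - 15*z
K(q) = (-34 + q)/(-144 + q) (K(q) = (q - 34)/(q + (6 - 15*10)) = (-34 + q)/(q + (6 - 150)) = (-34 + q)/(q - 144) = (-34 + q)/(-144 + q))
K(M(f(3), 24)) - 1*327921 = (-34 + 2*(3*(-5 + 3))/(-9 + 24))/(-144 + 2*(3*(-5 + 3))/(-9 + 24)) - 1*327921 = (-34 + 2*(3*(-2))/15)/(-144 + 2*(3*(-2))/15) - 327921 = (-34 + 2*(-6)*(1/15))/(-144 + 2*(-6)*(1/15)) - 327921 = (-34 - 4/5)/(-144 - 4/5) - 327921 = -174/5/(-724/5) - 327921 = -5/724*(-174/5) - 327921 = 87/362 - 327921 = -118707315/362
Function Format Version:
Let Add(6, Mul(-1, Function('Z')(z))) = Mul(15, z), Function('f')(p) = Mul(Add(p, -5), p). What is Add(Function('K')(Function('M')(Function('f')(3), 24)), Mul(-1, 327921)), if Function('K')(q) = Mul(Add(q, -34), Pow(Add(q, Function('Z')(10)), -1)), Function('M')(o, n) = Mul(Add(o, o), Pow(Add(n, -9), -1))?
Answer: Rational(-118707315, 362) ≈ -3.2792e+5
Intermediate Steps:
Function('f')(p) = Mul(p, Add(-5, p)) (Function('f')(p) = Mul(Add(-5, p), p) = Mul(p, Add(-5, p)))
Function('M')(o, n) = Mul(2, o, Pow(Add(-9, n), -1)) (Function('M')(o, n) = Mul(Mul(2, o), Pow(Add(-9, n), -1)) = Mul(2, o, Pow(Add(-9, n), -1)))
Function('Z')(z) = Add(6, Mul(-15, z)) (Function('Z')(z) = Add(6, Mul(-1, Mul(15, z))) = Add(6, Mul(-15, z)))
Function('K')(q) = Mul(Pow(Add(-144, q), -1), Add(-34, q)) (Function('K')(q) = Mul(Add(q, -34), Pow(Add(q, Add(6, Mul(-15, 10))), -1)) = Mul(Add(-34, q), Pow(Add(q, Add(6, -150)), -1)) = Mul(Add(-34, q), Pow(Add(q, -144), -1)) = Mul(Add(-34, q), Pow(Add(-144, q), -1)) = Mul(Pow(Add(-144, q), -1), Add(-34, q)))
Add(Function('K')(Function('M')(Function('f')(3), 24)), Mul(-1, 327921)) = Add(Mul(Pow(Add(-144, Mul(2, Mul(3, Add(-5, 3)), Pow(Add(-9, 24), -1))), -1), Add(-34, Mul(2, Mul(3, Add(-5, 3)), Pow(Add(-9, 24), -1)))), Mul(-1, 327921)) = Add(Mul(Pow(Add(-144, Mul(2, Mul(3, -2), Pow(15, -1))), -1), Add(-34, Mul(2, Mul(3, -2), Pow(15, -1)))), -327921) = Add(Mul(Pow(Add(-144, Mul(2, -6, Rational(1, 15))), -1), Add(-34, Mul(2, -6, Rational(1, 15)))), -327921) = Add(Mul(Pow(Add(-144, Rational(-4, 5)), -1), Add(-34, Rational(-4, 5))), -327921) = Add(Mul(Pow(Rational(-724, 5), -1), Rational(-174, 5)), -327921) = Add(Mul(Rational(-5, 724), Rational(-174, 5)), -327921) = Add(Rational(87, 362), -327921) = Rational(-118707315, 362)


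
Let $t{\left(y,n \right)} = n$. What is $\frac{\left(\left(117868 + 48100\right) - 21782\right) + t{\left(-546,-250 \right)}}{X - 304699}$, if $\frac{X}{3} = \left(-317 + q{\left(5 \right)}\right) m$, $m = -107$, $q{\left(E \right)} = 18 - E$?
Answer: $- \frac{143936}{207115} \approx -0.69496$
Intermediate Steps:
$X = 97584$ ($X = 3 \left(-317 + \left(18 - 5\right)\right) \left(-107\right) = 3 \left(-317 + 13\right) \left(-107\right) = 3 \left(\left(-304\right) \left(-107\right)\right) = 3 \cdot 32528 = 97584$)
$\frac{\left(\left(117868 + 48100\right) - 21782\right) + t{\left(-546,-250 \right)}}{X - 304699} = \frac{\left(\left(117868 + 48100\right) - 21782\right) - 250}{97584 - 304699} = \frac{\left(165968 - 21782\right) - 250}{-207115} = \left(144186 - 250\right) \left(- \frac{1}{207115}\right) = 143936 \left(- \frac{1}{207115}\right) = - \frac{143936}{207115}$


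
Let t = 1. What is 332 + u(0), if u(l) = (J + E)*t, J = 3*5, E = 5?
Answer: 352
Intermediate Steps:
J = 15
u(l) = 20 (u(l) = (15 + 5)*1 = 20*1 = 20)
332 + u(0) = 332 + 20 = 352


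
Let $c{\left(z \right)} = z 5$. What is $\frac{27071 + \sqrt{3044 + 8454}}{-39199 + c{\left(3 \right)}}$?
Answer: $- \frac{27071}{39184} - \frac{\sqrt{11498}}{39184} \approx -0.69361$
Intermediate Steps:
$c{\left(z \right)} = 5 z$
$\frac{27071 + \sqrt{3044 + 8454}}{-39199 + c{\left(3 \right)}} = \frac{27071 + \sqrt{3044 + 8454}}{-39199 + 5 \cdot 3} = \frac{27071 + \sqrt{11498}}{-39199 + 15} = \frac{27071 + \sqrt{11498}}{-39184} = \left(27071 + \sqrt{11498}\right) \left(- \frac{1}{39184}\right) = - \frac{27071}{39184} - \frac{\sqrt{11498}}{39184}$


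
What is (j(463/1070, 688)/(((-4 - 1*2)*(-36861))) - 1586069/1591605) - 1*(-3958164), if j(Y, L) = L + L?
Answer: 8600670693252633/2172894515 ≈ 3.9582e+6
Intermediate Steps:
j(Y, L) = 2*L
(j(463/1070, 688)/(((-4 - 1*2)*(-36861))) - 1586069/1591605) - 1*(-3958164) = ((2*688)/(((-4 - 1*2)*(-36861))) - 1586069/1591605) - 1*(-3958164) = (1376/(((-4 - 2)*(-36861))) - 1586069*1/1591605) + 3958164 = (1376/((-6*(-36861))) - 1586069/1591605) + 3958164 = (1376/221166 - 1586069/1591605) + 3958164 = (1376*(1/221166) - 1586069/1591605) + 3958164 = (688/110583 - 1586069/1591605) + 3958164 = -2151817827/2172894515 + 3958164 = 8600670693252633/2172894515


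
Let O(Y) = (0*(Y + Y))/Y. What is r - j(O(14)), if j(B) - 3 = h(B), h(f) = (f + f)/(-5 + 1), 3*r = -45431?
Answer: -45440/3 ≈ -15147.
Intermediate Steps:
r = -45431/3 (r = (1/3)*(-45431) = -45431/3 ≈ -15144.)
h(f) = -f/2 (h(f) = (2*f)/(-4) = (2*f)*(-1/4) = -f/2)
O(Y) = 0 (O(Y) = (0*(2*Y))/Y = 0/Y = 0)
j(B) = 3 - B/2
r - j(O(14)) = -45431/3 - (3 - 1/2*0) = -45431/3 - (3 + 0) = -45431/3 - 1*3 = -45431/3 - 3 = -45440/3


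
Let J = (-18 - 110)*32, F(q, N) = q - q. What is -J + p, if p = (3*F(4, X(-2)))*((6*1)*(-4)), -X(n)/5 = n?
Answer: 4096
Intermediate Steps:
X(n) = -5*n
F(q, N) = 0
J = -4096 (J = -128*32 = -4096)
p = 0 (p = (3*0)*((6*1)*(-4)) = 0*(6*(-4)) = 0*(-24) = 0)
-J + p = -1*(-4096) + 0 = 4096 + 0 = 4096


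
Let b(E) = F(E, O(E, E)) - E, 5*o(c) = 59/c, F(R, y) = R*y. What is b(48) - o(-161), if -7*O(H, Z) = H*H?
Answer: -12756661/805 ≈ -15847.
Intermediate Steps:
O(H, Z) = -H²/7 (O(H, Z) = -H*H/7 = -H²/7)
o(c) = 59/(5*c) (o(c) = (59/c)/5 = 59/(5*c))
b(E) = -E - E³/7 (b(E) = E*(-E²/7) - E = -E³/7 - E = -E - E³/7)
b(48) - o(-161) = (-1*48 - ⅐*48³) - 59/(5*(-161)) = (-48 - ⅐*110592) - 59*(-1)/(5*161) = (-48 - 110592/7) - 1*(-59/805) = -110928/7 + 59/805 = -12756661/805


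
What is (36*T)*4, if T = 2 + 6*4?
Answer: 3744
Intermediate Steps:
T = 26 (T = 2 + 24 = 26)
(36*T)*4 = (36*26)*4 = 936*4 = 3744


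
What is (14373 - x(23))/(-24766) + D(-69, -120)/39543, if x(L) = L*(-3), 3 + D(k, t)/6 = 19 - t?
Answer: -452275/804041 ≈ -0.56250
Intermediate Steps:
D(k, t) = 96 - 6*t (D(k, t) = -18 + 6*(19 - t) = -18 + (114 - 6*t) = 96 - 6*t)
x(L) = -3*L
(14373 - x(23))/(-24766) + D(-69, -120)/39543 = (14373 - (-3)*23)/(-24766) + (96 - 6*(-120))/39543 = (14373 - 1*(-69))*(-1/24766) + (96 + 720)*(1/39543) = (14373 + 69)*(-1/24766) + 816*(1/39543) = 14442*(-1/24766) + 272/13181 = -249/427 + 272/13181 = -452275/804041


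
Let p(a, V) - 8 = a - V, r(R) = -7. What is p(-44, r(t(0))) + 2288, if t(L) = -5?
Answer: 2259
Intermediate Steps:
p(a, V) = 8 + a - V (p(a, V) = 8 + (a - V) = 8 + a - V)
p(-44, r(t(0))) + 2288 = (8 - 44 - 1*(-7)) + 2288 = (8 - 44 + 7) + 2288 = -29 + 2288 = 2259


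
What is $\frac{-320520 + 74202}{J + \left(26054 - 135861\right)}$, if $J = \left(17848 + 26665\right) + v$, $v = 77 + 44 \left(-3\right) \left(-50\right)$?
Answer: $\frac{82106}{19539} \approx 4.2022$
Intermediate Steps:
$v = 6677$ ($v = 77 - -6600 = 77 + 6600 = 6677$)
$J = 51190$ ($J = \left(17848 + 26665\right) + 6677 = 44513 + 6677 = 51190$)
$\frac{-320520 + 74202}{J + \left(26054 - 135861\right)} = \frac{-320520 + 74202}{51190 + \left(26054 - 135861\right)} = - \frac{246318}{51190 - 109807} = - \frac{246318}{-58617} = \left(-246318\right) \left(- \frac{1}{58617}\right) = \frac{82106}{19539}$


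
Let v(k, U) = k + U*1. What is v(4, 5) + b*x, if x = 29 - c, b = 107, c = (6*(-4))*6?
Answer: 18520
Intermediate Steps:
v(k, U) = U + k (v(k, U) = k + U = U + k)
c = -144 (c = -24*6 = -144)
x = 173 (x = 29 - 1*(-144) = 29 + 144 = 173)
v(4, 5) + b*x = (5 + 4) + 107*173 = 9 + 18511 = 18520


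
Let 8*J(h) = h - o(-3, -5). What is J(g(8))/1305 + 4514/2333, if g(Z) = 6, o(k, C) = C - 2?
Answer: 47156489/24356520 ≈ 1.9361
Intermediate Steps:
o(k, C) = -2 + C
J(h) = 7/8 + h/8 (J(h) = (h - (-2 - 5))/8 = (h - 1*(-7))/8 = (h + 7)/8 = (7 + h)/8 = 7/8 + h/8)
J(g(8))/1305 + 4514/2333 = (7/8 + (⅛)*6)/1305 + 4514/2333 = (7/8 + ¾)*(1/1305) + 4514*(1/2333) = (13/8)*(1/1305) + 4514/2333 = 13/10440 + 4514/2333 = 47156489/24356520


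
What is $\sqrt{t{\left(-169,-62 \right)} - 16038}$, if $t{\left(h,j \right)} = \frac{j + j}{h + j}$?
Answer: $\frac{i \sqrt{855775074}}{231} \approx 126.64 i$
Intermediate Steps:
$t{\left(h,j \right)} = \frac{2 j}{h + j}$
$\sqrt{t{\left(-169,-62 \right)} - 16038} = \sqrt{2 \left(-62\right) \frac{1}{-169 - 62} - 16038} = \sqrt{2 \left(-62\right) \frac{1}{-231} - 16038} = \sqrt{2 \left(-62\right) \left(- \frac{1}{231}\right) - 16038} = \sqrt{\frac{124}{231} - 16038} = \sqrt{- \frac{3704654}{231}} = \frac{i \sqrt{855775074}}{231}$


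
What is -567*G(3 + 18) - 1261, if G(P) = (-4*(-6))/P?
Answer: -1909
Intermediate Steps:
G(P) = 24/P
-567*G(3 + 18) - 1261 = -13608/(3 + 18) - 1261 = -13608/21 - 1261 = -567*8/7 - 1261 = -648 - 1261 = -1909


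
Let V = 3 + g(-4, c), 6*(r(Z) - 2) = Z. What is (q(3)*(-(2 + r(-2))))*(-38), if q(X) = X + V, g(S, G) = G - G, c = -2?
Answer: 836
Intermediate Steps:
g(S, G) = 0
r(Z) = 2 + Z/6
V = 3 (V = 3 + 0 = 3)
q(X) = 3 + X (q(X) = X + 3 = 3 + X)
(q(3)*(-(2 + r(-2))))*(-38) = ((3 + 3)*(-(2 + (2 + (1/6)*(-2)))))*(-38) = (6*(-(2 + (2 - 1/3))))*(-38) = (6*(-(2 + 5/3)))*(-38) = (6*(-1*11/3))*(-38) = (6*(-11/3))*(-38) = -22*(-38) = 836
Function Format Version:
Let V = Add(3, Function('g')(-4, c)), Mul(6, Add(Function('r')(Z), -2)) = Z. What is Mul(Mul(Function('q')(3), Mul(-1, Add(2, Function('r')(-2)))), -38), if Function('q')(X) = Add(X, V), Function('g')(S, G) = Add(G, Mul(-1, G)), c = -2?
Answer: 836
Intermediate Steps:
Function('g')(S, G) = 0
Function('r')(Z) = Add(2, Mul(Rational(1, 6), Z))
V = 3 (V = Add(3, 0) = 3)
Function('q')(X) = Add(3, X) (Function('q')(X) = Add(X, 3) = Add(3, X))
Mul(Mul(Function('q')(3), Mul(-1, Add(2, Function('r')(-2)))), -38) = Mul(Mul(Add(3, 3), Mul(-1, Add(2, Add(2, Mul(Rational(1, 6), -2))))), -38) = Mul(Mul(6, Mul(-1, Add(2, Add(2, Rational(-1, 3))))), -38) = Mul(Mul(6, Mul(-1, Add(2, Rational(5, 3)))), -38) = Mul(Mul(6, Mul(-1, Rational(11, 3))), -38) = Mul(Mul(6, Rational(-11, 3)), -38) = Mul(-22, -38) = 836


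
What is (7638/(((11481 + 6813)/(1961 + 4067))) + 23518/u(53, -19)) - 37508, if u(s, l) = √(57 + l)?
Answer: -106688248/3049 + 11759*√38/19 ≈ -31176.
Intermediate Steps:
(7638/(((11481 + 6813)/(1961 + 4067))) + 23518/u(53, -19)) - 37508 = (7638/(((11481 + 6813)/(1961 + 4067))) + 23518/(√(57 - 19))) - 37508 = (7638/((18294/6028)) + 23518/(√38)) - 37508 = (7638/((18294*(1/6028))) + 23518*(√38/38)) - 37508 = (7638/(9147/3014) + 11759*√38/19) - 37508 = (7638*(3014/9147) + 11759*√38/19) - 37508 = (7673644/3049 + 11759*√38/19) - 37508 = -106688248/3049 + 11759*√38/19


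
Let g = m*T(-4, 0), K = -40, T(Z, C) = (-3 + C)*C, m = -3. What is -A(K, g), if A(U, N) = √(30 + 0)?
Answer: -√30 ≈ -5.4772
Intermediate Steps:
T(Z, C) = C*(-3 + C)
g = 0 (g = -0*(-3 + 0) = -0*(-3) = -3*0 = 0)
A(U, N) = √30
-A(K, g) = -√30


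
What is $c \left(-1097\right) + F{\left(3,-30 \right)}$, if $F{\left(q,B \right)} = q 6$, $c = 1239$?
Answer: $-1359165$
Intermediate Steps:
$F{\left(q,B \right)} = 6 q$
$c \left(-1097\right) + F{\left(3,-30 \right)} = 1239 \left(-1097\right) + 6 \cdot 3 = -1359183 + 18 = -1359165$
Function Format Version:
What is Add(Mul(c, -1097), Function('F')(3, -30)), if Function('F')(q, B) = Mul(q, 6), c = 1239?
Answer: -1359165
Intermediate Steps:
Function('F')(q, B) = Mul(6, q)
Add(Mul(c, -1097), Function('F')(3, -30)) = Add(Mul(1239, -1097), Mul(6, 3)) = Add(-1359183, 18) = -1359165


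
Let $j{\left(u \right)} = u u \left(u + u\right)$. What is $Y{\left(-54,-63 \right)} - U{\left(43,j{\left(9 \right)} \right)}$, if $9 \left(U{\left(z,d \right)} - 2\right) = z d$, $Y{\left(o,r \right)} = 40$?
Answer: $-6928$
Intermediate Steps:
$j{\left(u \right)} = 2 u^{3}$ ($j{\left(u \right)} = u u 2 u = u 2 u^{2} = 2 u^{3}$)
$U{\left(z,d \right)} = 2 + \frac{d z}{9}$ ($U{\left(z,d \right)} = 2 + \frac{z d}{9} = 2 + \frac{d z}{9}$)
$Y{\left(-54,-63 \right)} - U{\left(43,j{\left(9 \right)} \right)} = 40 - \left(2 + \frac{1}{9} \cdot 2 \cdot 9^{3} \cdot 43\right) = 40 - \left(2 + \frac{1}{9} \cdot 2 \cdot 729 \cdot 43\right) = 40 - \left(2 + \frac{1}{9} \cdot 1458 \cdot 43\right) = 40 - \left(2 + 6966\right) = 40 - 6968 = -6928$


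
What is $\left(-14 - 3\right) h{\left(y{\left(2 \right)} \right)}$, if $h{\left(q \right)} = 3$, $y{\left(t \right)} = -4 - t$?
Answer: $-51$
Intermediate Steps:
$\left(-14 - 3\right) h{\left(y{\left(2 \right)} \right)} = \left(-14 - 3\right) 3 = \left(-17\right) 3 = -51$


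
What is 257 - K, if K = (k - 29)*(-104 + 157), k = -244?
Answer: 14726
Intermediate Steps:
K = -14469 (K = (-244 - 29)*(-104 + 157) = -273*53 = -14469)
257 - K = 257 - 1*(-14469) = 257 + 14469 = 14726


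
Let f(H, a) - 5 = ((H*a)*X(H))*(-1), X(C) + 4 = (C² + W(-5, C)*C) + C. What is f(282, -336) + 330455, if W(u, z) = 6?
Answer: 7722049948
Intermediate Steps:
X(C) = -4 + C² + 7*C (X(C) = -4 + ((C² + 6*C) + C) = -4 + (C² + 7*C) = -4 + C² + 7*C)
f(H, a) = 5 - H*a*(-4 + H² + 7*H) (f(H, a) = 5 + ((H*a)*(-4 + H² + 7*H))*(-1) = 5 + (H*a*(-4 + H² + 7*H))*(-1) = 5 - H*a*(-4 + H² + 7*H))
f(282, -336) + 330455 = (5 - 1*282*(-336)*(-4 + 282² + 7*282)) + 330455 = (5 - 1*282*(-336)*(-4 + 79524 + 1974)) + 330455 = (5 - 1*282*(-336)*81494) + 330455 = (5 + 7721719488) + 330455 = 7721719493 + 330455 = 7722049948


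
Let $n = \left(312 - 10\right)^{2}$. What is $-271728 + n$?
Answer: $-180524$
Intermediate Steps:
$n = 91204$ ($n = 302^{2} = 91204$)
$-271728 + n = -271728 + 91204 = -180524$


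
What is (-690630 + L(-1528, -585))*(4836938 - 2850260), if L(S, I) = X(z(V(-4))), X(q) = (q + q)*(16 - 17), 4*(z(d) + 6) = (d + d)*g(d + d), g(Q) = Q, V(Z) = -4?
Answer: -1372099160700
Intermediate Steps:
z(d) = -6 + d² (z(d) = -6 + ((d + d)*(d + d))/4 = -6 + ((2*d)*(2*d))/4 = -6 + (4*d²)/4 = -6 + d²)
X(q) = -2*q (X(q) = (2*q)*(-1) = -2*q)
L(S, I) = -20 (L(S, I) = -2*(-6 + (-4)²) = -2*(-6 + 16) = -2*10 = -20)
(-690630 + L(-1528, -585))*(4836938 - 2850260) = (-690630 - 20)*(4836938 - 2850260) = -690650*1986678 = -1372099160700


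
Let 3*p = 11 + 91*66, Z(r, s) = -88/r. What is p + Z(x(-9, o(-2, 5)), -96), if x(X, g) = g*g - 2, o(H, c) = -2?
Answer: 5885/3 ≈ 1961.7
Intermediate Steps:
x(X, g) = -2 + g² (x(X, g) = g² - 2 = -2 + g²)
p = 6017/3 (p = (11 + 91*66)/3 = (11 + 6006)/3 = (⅓)*6017 = 6017/3 ≈ 2005.7)
p + Z(x(-9, o(-2, 5)), -96) = 6017/3 - 88/(-2 + (-2)²) = 6017/3 - 88/(-2 + 4) = 6017/3 - 88/2 = 6017/3 - 88*½ = 6017/3 - 44 = 5885/3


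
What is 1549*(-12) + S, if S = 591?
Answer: -17997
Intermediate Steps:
1549*(-12) + S = 1549*(-12) + 591 = -18588 + 591 = -17997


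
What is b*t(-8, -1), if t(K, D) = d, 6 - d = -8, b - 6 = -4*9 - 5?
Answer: -490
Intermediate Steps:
b = -35 (b = 6 + (-4*9 - 5) = 6 + (-36 - 5) = 6 - 41 = -35)
d = 14 (d = 6 - 1*(-8) = 6 + 8 = 14)
t(K, D) = 14
b*t(-8, -1) = -35*14 = -490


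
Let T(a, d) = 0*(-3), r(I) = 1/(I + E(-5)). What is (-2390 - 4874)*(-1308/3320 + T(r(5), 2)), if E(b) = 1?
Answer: 1187664/415 ≈ 2861.8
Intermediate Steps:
r(I) = 1/(1 + I) (r(I) = 1/(I + 1) = 1/(1 + I))
T(a, d) = 0
(-2390 - 4874)*(-1308/3320 + T(r(5), 2)) = (-2390 - 4874)*(-1308/3320 + 0) = -7264*(-1308*1/3320 + 0) = -7264*(-327/830 + 0) = -7264*(-327/830) = 1187664/415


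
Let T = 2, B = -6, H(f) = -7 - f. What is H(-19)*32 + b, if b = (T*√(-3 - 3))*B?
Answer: 384 - 12*I*√6 ≈ 384.0 - 29.394*I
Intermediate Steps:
b = -12*I*√6 (b = (2*√(-3 - 3))*(-6) = (2*√(-6))*(-6) = (2*(I*√6))*(-6) = (2*I*√6)*(-6) = -12*I*√6 ≈ -29.394*I)
H(-19)*32 + b = (-7 - 1*(-19))*32 - 12*I*√6 = (-7 + 19)*32 - 12*I*√6 = 12*32 - 12*I*√6 = 384 - 12*I*√6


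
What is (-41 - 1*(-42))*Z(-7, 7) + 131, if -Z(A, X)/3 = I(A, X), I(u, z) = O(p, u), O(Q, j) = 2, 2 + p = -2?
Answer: 125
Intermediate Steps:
p = -4 (p = -2 - 2 = -4)
I(u, z) = 2
Z(A, X) = -6 (Z(A, X) = -3*2 = -6)
(-41 - 1*(-42))*Z(-7, 7) + 131 = (-41 - 1*(-42))*(-6) + 131 = (-41 + 42)*(-6) + 131 = 1*(-6) + 131 = -6 + 131 = 125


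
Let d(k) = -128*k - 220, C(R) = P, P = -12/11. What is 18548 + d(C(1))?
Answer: 203144/11 ≈ 18468.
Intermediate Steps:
P = -12/11 (P = -12*1/11 = -12/11 ≈ -1.0909)
C(R) = -12/11
d(k) = -220 - 128*k
18548 + d(C(1)) = 18548 + (-220 - 128*(-12/11)) = 18548 + (-220 + 1536/11) = 18548 - 884/11 = 203144/11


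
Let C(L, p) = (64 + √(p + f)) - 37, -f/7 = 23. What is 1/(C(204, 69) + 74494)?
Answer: 74521/5553379533 - 2*I*√23/5553379533 ≈ 1.3419e-5 - 1.7272e-9*I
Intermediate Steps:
f = -161 (f = -7*23 = -161)
C(L, p) = 27 + √(-161 + p) (C(L, p) = (64 + √(p - 161)) - 37 = (64 + √(-161 + p)) - 37 = 27 + √(-161 + p))
1/(C(204, 69) + 74494) = 1/((27 + √(-161 + 69)) + 74494) = 1/((27 + √(-92)) + 74494) = 1/((27 + 2*I*√23) + 74494) = 1/(74521 + 2*I*√23)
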